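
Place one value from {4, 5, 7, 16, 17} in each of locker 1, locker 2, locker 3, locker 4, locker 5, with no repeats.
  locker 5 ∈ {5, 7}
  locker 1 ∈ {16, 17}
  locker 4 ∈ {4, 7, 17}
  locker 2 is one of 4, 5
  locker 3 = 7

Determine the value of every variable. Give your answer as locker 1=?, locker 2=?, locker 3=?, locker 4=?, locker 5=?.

locker 1=16, locker 2=4, locker 3=7, locker 4=17, locker 5=5

locker 3 must be 7 (only option left). So locker 4, locker 5 can't be 7.
That leaves locker 5 = 5. So locker 2 can't be 5.
locker 2 has just one choice, so locker 2 = 4. Eliminate 4 elsewhere: locker 4.
That leaves locker 4 = 17. So locker 1 can't be 17.
locker 1's domain is down to {16}, so locker 1 = 16.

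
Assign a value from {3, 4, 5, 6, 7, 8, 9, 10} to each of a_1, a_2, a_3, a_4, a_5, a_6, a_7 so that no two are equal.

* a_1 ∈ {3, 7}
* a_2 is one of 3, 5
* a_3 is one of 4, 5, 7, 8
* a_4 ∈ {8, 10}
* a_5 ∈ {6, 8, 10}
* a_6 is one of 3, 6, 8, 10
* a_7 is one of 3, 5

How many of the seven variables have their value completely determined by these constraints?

Among the 7 variables, 4 fits only a_3 (and all 7 values in {3, 4, 5, 6, 7, 8, 10} must be used), so a_3 = 4.
Among the 6 still-open variables, 7 fits only a_1 (and all 6 values in {3, 5, 6, 7, 8, 10} must be used), so a_1 = 7.
a_2 and a_7 between them cover only {3, 5} — a naked pair. Remove those values from a_6.
Determined: a_1=7, a_3=4. The other variables each still have more than one consistent value. That makes 2.

2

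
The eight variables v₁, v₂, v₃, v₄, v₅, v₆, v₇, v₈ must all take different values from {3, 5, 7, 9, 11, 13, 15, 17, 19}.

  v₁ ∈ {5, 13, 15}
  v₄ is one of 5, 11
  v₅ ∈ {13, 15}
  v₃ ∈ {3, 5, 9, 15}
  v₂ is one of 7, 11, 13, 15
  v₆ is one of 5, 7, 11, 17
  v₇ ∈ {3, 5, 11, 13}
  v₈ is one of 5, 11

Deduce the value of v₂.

7

The 8 variables draw from only 8 values {3, 5, 7, 9, 11, 13, 15, 17}, so each is used; only v₃ can be 9, hence v₃ = 9.
The 7 still-open variables together cover exactly {3, 5, 7, 11, 13, 15, 17} — 7 values for 7 variables — and 3 appears only in v₇'s list, so v₇ = 3.
Among the 6 still-open variables, 17 fits only v₆ (and all 6 values in {5, 7, 11, 13, 15, 17} must be used), so v₆ = 17.
The 5 still-open variables together cover exactly {5, 7, 11, 13, 15} — 5 values for 5 variables — and 7 appears only in v₂'s list, so v₂ = 7.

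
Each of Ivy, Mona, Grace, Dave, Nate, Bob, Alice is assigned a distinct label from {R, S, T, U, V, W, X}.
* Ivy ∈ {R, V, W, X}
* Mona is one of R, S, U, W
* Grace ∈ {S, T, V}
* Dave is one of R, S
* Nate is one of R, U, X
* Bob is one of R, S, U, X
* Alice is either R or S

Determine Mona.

W

The 7 variables draw from only 7 values {R, S, T, U, V, W, X}, so each is used; only Grace can be T, hence Grace = T.
Among the 6 still-open variables, V fits only Ivy (and all 6 values in {R, S, U, V, W, X} must be used), so Ivy = V.
Among the 5 still-open variables, W fits only Mona (and all 5 values in {R, S, U, W, X} must be used), so Mona = W.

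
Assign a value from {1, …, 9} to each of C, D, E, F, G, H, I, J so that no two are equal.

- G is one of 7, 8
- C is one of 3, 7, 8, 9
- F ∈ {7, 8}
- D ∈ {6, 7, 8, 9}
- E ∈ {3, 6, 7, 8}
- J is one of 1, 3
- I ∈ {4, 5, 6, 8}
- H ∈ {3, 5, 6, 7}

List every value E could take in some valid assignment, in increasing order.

3, 6

The 8 variables together cover exactly {1, 3, 4, 5, 6, 7, 8, 9} — 8 values for 8 variables — and 1 appears only in J's list, so J = 1.
The 7 still-open variables draw from only 7 values {3, 4, 5, 6, 7, 8, 9}, so each is used; only I can be 4, hence I = 4.
Among the 6 still-open variables, 5 fits only H (and all 6 values in {3, 5, 6, 7, 8, 9} must be used), so H = 5.
F and G share exactly the 2 values {7, 8}; by pigeonhole those values go to them, so strike 7, 8 from C, D, E.
No further eliminations apply; E can still be any of 3, 6.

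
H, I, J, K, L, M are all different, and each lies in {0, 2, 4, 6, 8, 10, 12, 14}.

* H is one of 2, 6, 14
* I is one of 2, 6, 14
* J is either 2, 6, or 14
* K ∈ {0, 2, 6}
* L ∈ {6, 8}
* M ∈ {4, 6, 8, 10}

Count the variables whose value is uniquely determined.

The 3 variables H, I, J are confined to {2, 6, 14}, which locks those values in; drop them from K, L, M.
That leaves K = 0.
That leaves L = 8. Strike 8 from M.
Determined: K=0, L=8. The other variables each still have more than one consistent value. That makes 2.

2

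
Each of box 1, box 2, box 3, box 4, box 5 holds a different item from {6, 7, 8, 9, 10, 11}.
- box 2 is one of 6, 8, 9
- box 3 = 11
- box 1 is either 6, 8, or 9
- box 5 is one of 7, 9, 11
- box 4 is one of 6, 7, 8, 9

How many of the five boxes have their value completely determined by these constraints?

1

box 3 must be 11 (only option left). So box 5 can't be 11.
Determined: box 3=11. The other boxes each still have more than one consistent value. That makes 1.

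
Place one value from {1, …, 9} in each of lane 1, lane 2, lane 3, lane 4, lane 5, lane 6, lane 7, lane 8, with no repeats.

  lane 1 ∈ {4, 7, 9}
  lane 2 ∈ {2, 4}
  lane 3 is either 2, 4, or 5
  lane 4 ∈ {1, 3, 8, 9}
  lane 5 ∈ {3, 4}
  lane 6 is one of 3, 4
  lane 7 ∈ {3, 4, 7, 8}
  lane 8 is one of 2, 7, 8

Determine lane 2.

2

The 8 variables draw from only 8 values {1, 2, 3, 4, 5, 7, 8, 9}, so each is used; only lane 4 can be 1, hence lane 4 = 1.
The 7 still-open variables draw from only 7 values {2, 3, 4, 5, 7, 8, 9}, so each is used; only lane 3 can be 5, hence lane 3 = 5.
The 6 still-open variables together cover exactly {2, 3, 4, 7, 8, 9} — 6 values for 6 variables — and 9 appears only in lane 1's list, so lane 1 = 9.
lane 5 and lane 6 between them cover only {3, 4} — a naked pair. Remove those values from lane 2, lane 7.
So lane 2 = 2.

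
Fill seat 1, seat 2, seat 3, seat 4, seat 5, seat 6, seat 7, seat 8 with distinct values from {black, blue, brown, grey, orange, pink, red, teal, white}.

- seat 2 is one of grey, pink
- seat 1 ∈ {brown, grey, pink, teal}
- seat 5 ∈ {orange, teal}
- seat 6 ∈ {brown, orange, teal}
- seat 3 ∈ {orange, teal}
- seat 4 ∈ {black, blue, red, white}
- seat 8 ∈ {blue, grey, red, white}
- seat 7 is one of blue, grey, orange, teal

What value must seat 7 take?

blue

seat 3 and seat 5 between them cover only {orange, teal} — a naked pair. Remove those values from seat 1, seat 6, seat 7.
seat 6's domain is down to {brown}, so seat 6 = brown. Strike brown from seat 1.
seat 1 and seat 2 between them cover only {grey, pink} — a naked pair. Remove those values from seat 7, seat 8.
So seat 7 = blue.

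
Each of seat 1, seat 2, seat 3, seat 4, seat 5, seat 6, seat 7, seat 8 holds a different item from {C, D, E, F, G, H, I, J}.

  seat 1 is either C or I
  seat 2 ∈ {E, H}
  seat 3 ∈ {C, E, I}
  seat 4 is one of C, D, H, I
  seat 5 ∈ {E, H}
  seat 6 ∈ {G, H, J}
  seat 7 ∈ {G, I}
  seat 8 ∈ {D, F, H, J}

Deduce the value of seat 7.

G

The 8 variables draw from only 8 values {C, D, E, F, G, H, I, J}, so each is used; only seat 8 can be F, hence seat 8 = F.
The 7 still-open variables together cover exactly {C, D, E, G, H, I, J} — 7 values for 7 variables — and D appears only in seat 4's list, so seat 4 = D.
The 6 still-open variables draw from only 6 values {C, E, G, H, I, J}, so each is used; only seat 6 can be J, hence seat 6 = J.
Among the 5 still-open variables, G fits only seat 7 (and all 5 values in {C, E, G, H, I} must be used), so seat 7 = G.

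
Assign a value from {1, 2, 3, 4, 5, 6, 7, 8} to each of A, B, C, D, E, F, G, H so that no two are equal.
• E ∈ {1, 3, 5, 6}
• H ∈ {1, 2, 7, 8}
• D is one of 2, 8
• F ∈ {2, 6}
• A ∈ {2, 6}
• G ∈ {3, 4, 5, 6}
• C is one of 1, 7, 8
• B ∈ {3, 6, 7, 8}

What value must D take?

The 8 variables draw from only 8 values {1, 2, 3, 4, 5, 6, 7, 8}, so each is used; only G can be 4, hence G = 4.
The 7 still-open variables draw from only 7 values {1, 2, 3, 5, 6, 7, 8}, so each is used; only E can be 5, hence E = 5.
Among the 6 still-open variables, 3 fits only B (and all 6 values in {1, 2, 3, 6, 7, 8} must be used), so B = 3.
The 2 variables A and F are confined to {2, 6}, which locks those values in; drop them from D, H.
So D = 8.

8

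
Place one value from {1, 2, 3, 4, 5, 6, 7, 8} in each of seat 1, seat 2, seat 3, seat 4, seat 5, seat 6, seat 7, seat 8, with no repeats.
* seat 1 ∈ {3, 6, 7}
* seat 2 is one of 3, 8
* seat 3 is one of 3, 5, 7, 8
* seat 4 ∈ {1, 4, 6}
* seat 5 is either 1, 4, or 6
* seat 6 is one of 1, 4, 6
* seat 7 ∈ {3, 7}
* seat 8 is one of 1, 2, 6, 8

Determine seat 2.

8

The 8 variables draw from only 8 values {1, 2, 3, 4, 5, 6, 7, 8}, so each is used; only seat 8 can be 2, hence seat 8 = 2.
The 7 still-open variables together cover exactly {1, 3, 4, 5, 6, 7, 8} — 7 values for 7 variables — and 5 appears only in seat 3's list, so seat 3 = 5.
The 6 still-open variables draw from only 6 values {1, 3, 4, 6, 7, 8}, so each is used; only seat 2 can be 8, hence seat 2 = 8.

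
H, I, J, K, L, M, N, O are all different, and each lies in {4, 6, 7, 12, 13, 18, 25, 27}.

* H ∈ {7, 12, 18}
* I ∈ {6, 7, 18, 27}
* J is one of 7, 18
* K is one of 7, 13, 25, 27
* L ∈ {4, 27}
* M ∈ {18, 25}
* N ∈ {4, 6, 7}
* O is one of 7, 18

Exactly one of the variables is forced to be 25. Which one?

The 8 variables together cover exactly {4, 6, 7, 12, 13, 18, 25, 27} — 8 values for 8 variables — and 12 appears only in H's list, so H = 12.
The 7 still-open variables draw from only 7 values {4, 6, 7, 13, 18, 25, 27}, so each is used; only K can be 13, hence K = 13.
Among the 6 still-open variables, 25 fits only M (and all 6 values in {4, 6, 7, 18, 25, 27} must be used), so M = 25.

M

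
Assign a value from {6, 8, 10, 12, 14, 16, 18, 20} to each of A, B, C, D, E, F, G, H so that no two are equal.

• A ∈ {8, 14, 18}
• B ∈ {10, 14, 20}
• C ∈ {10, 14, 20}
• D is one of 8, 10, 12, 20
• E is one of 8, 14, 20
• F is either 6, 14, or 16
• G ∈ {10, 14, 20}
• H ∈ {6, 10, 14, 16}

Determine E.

Among the 8 variables, 12 fits only D (and all 8 values in {6, 8, 10, 12, 14, 16, 18, 20} must be used), so D = 12.
The 7 still-open variables draw from only 7 values {6, 8, 10, 14, 16, 18, 20}, so each is used; only A can be 18, hence A = 18.
The 6 still-open variables together cover exactly {6, 8, 10, 14, 16, 20} — 6 values for 6 variables — and 8 appears only in E's list, so E = 8.

8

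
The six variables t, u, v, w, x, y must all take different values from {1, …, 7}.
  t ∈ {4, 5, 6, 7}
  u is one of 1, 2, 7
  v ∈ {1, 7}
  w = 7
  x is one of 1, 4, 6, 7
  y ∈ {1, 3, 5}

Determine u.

2

w has just one choice, so w = 7. Eliminate 7 elsewhere: t, u, v, x.
v must be 1 (only option left). So u, x, y can't be 1.
So u = 2.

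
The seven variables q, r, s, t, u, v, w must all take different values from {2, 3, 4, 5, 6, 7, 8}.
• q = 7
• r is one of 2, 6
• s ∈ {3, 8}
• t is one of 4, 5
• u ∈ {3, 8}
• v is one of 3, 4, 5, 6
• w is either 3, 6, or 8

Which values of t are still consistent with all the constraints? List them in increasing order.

4, 5

q has just one choice, so q = 7.
The 6 still-open variables draw from only 6 values {2, 3, 4, 5, 6, 8}, so each is used; only r can be 2, hence r = 2.
s and u between them cover only {3, 8} — a naked pair. Remove those values from v, w.
w's domain is down to {6}, so w = 6. Remove 6 from v.
No further eliminations apply; t can still be any of 4, 5.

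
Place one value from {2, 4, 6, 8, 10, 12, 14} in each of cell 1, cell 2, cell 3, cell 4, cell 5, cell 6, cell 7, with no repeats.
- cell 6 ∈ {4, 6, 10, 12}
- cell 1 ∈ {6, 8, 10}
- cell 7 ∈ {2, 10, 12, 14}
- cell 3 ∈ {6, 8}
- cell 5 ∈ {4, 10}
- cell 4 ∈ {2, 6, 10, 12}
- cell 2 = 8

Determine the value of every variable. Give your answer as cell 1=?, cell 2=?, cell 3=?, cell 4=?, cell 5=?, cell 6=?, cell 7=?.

cell 2 has just one choice, so cell 2 = 8. Eliminate 8 elsewhere: cell 1, cell 3.
cell 3's domain is down to {6}, so cell 3 = 6. Remove 6 from cell 1, cell 4, cell 6.
That leaves cell 1 = 10. Eliminate 10 elsewhere: cell 4, cell 5, cell 6, cell 7.
That leaves cell 5 = 4. Remove 4 from cell 6.
cell 6 has just one choice, so cell 6 = 12. Eliminate 12 elsewhere: cell 4, cell 7.
cell 4 must be 2 (only option left). Eliminate 2 elsewhere: cell 7.
cell 7 must be 14 (only option left).

cell 1=10, cell 2=8, cell 3=6, cell 4=2, cell 5=4, cell 6=12, cell 7=14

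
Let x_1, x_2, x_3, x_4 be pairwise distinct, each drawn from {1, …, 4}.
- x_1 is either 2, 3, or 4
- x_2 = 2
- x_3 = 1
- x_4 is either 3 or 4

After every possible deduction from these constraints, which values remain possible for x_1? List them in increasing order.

x_2 has just one choice, so x_2 = 2. So x_1 can't be 2.
x_3 must be 1 (only option left).
No further eliminations apply; x_1 can still be any of 3, 4.

3, 4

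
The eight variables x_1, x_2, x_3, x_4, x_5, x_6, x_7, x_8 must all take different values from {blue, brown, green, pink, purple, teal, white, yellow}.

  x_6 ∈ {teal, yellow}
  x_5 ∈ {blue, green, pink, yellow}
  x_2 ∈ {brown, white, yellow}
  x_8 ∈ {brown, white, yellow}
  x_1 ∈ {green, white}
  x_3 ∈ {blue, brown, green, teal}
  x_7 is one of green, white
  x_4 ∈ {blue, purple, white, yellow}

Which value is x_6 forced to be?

teal

Among the 8 variables, pink fits only x_5 (and all 8 values in {blue, brown, green, pink, purple, teal, white, yellow} must be used), so x_5 = pink.
The 7 still-open variables draw from only 7 values {blue, brown, green, purple, teal, white, yellow}, so each is used; only x_4 can be purple, hence x_4 = purple.
Among the 6 still-open variables, blue fits only x_3 (and all 6 values in {blue, brown, green, teal, white, yellow} must be used), so x_3 = blue.
The 5 still-open variables draw from only 5 values {brown, green, teal, white, yellow}, so each is used; only x_6 can be teal, hence x_6 = teal.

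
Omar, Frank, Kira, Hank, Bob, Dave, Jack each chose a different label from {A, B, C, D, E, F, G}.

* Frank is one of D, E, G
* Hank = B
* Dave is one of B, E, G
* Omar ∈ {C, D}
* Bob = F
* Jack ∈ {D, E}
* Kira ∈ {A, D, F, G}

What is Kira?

A

Hank has just one choice, so Hank = B. Eliminate B elsewhere: Dave.
Bob must be F (only option left). Eliminate F elsewhere: Kira.
Among the 5 still-open variables, A fits only Kira (and all 5 values in {A, C, D, E, G} must be used), so Kira = A.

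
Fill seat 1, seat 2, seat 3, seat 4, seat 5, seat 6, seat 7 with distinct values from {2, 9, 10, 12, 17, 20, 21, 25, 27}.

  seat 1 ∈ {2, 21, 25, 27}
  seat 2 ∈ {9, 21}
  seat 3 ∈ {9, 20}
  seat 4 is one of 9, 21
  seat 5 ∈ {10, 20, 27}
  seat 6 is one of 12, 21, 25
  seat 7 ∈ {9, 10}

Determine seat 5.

The 2 variables seat 2 and seat 4 are confined to {9, 21}, which locks those values in; drop them from seat 1, seat 3, seat 6, seat 7.
seat 3 has just one choice, so seat 3 = 20. Remove 20 from seat 5.
seat 7 has just one choice, so seat 7 = 10. Eliminate 10 elsewhere: seat 5.
So seat 5 = 27.

27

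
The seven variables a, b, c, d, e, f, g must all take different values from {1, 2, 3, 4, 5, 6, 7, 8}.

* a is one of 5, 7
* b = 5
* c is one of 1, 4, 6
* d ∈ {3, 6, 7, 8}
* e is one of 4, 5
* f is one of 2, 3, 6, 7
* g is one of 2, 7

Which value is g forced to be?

b's domain is down to {5}, so b = 5. So a, e can't be 5.
e must be 4 (only option left). Remove 4 from c.
a has just one choice, so a = 7. Remove 7 from d, f, g.
So g = 2.

2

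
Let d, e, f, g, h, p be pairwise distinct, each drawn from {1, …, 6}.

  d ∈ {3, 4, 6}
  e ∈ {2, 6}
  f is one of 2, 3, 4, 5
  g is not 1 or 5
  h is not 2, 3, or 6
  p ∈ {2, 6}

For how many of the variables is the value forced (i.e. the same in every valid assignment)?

2

The 6 variables draw from only 6 values {1, 2, 3, 4, 5, 6}, so each is used; only h can be 1, hence h = 1.
The 5 still-open variables draw from only 5 values {2, 3, 4, 5, 6}, so each is used; only f can be 5, hence f = 5.
e and p between them cover only {2, 6} — a naked pair. Remove those values from d, g.
Determined: f=5, h=1. The other variables each still have more than one consistent value. That makes 2.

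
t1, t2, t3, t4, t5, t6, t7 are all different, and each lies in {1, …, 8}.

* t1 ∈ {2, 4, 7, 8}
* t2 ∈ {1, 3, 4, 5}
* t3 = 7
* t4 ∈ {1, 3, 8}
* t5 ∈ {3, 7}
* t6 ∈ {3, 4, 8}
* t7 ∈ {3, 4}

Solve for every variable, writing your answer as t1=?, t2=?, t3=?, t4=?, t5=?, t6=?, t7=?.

t1=2, t2=5, t3=7, t4=1, t5=3, t6=8, t7=4

t3 must be 7 (only option left). So t1, t5 can't be 7.
t5's domain is down to {3}, so t5 = 3. Strike 3 from t2, t4, t6, t7.
t7 must be 4 (only option left). Strike 4 from t1, t2, t6.
That leaves t6 = 8. Remove 8 from t1, t4.
t1 must be 2 (only option left).
That leaves t4 = 1. Eliminate 1 elsewhere: t2.
t2's domain is down to {5}, so t2 = 5.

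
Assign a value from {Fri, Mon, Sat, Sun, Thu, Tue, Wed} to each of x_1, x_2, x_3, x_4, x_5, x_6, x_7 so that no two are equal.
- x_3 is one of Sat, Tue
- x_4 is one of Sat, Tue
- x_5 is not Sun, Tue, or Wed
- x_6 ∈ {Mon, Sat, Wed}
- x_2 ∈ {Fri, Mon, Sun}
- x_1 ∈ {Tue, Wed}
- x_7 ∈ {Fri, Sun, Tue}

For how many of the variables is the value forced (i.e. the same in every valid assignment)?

3

Among the 7 variables, Thu fits only x_5 (and all 7 values in {Fri, Mon, Sat, Sun, Thu, Tue, Wed} must be used), so x_5 = Thu.
The 2 variables x_3 and x_4 are confined to {Sat, Tue}, which locks those values in; drop them from x_1, x_6, x_7.
x_1 has just one choice, so x_1 = Wed. So x_6 can't be Wed.
x_6's domain is down to {Mon}, so x_6 = Mon. So x_2 can't be Mon.
Determined: x_1=Wed, x_5=Thu, x_6=Mon. The other variables each still have more than one consistent value. That makes 3.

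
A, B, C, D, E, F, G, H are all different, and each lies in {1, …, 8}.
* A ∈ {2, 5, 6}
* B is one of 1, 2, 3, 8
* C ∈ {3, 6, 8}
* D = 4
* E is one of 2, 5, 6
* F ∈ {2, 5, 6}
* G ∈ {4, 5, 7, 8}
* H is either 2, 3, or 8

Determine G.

D's domain is down to {4}, so D = 4. So G can't be 4.
The 7 still-open variables draw from only 7 values {1, 2, 3, 5, 6, 7, 8}, so each is used; only B can be 1, hence B = 1.
Among the 6 still-open variables, 7 fits only G (and all 6 values in {2, 3, 5, 6, 7, 8} must be used), so G = 7.

7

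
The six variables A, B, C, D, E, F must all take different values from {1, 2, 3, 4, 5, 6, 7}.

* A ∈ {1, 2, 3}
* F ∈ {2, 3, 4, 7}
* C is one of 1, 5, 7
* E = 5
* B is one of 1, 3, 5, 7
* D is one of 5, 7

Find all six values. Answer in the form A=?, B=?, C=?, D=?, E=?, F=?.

E has just one choice, so E = 5. Remove 5 from B, C, D.
That leaves D = 7. Remove 7 from B, C, F.
C must be 1 (only option left). Eliminate 1 elsewhere: A, B.
B must be 3 (only option left). Remove 3 from A, F.
That leaves A = 2. So F can't be 2.
F has just one choice, so F = 4.

A=2, B=3, C=1, D=7, E=5, F=4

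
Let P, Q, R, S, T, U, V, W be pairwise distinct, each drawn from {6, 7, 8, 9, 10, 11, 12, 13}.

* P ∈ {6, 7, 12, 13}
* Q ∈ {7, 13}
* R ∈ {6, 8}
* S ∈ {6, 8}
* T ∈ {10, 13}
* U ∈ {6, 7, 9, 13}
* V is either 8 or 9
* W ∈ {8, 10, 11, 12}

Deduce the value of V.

The 8 variables together cover exactly {6, 7, 8, 9, 10, 11, 12, 13} — 8 values for 8 variables — and 11 appears only in W's list, so W = 11.
The 7 still-open variables draw from only 7 values {6, 7, 8, 9, 10, 12, 13}, so each is used; only T can be 10, hence T = 10.
The 6 still-open variables draw from only 6 values {6, 7, 8, 9, 12, 13}, so each is used; only P can be 12, hence P = 12.
The 2 variables R and S are confined to {6, 8}, which locks those values in; drop them from U, V.
So V = 9.

9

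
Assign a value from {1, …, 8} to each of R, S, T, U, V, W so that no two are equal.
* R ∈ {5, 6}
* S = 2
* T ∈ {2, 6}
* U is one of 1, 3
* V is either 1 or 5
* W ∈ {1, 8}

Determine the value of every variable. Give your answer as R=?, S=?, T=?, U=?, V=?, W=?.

R=5, S=2, T=6, U=3, V=1, W=8

S must be 2 (only option left). Strike 2 from T.
T must be 6 (only option left). Strike 6 from R.
R has just one choice, so R = 5. So V can't be 5.
V must be 1 (only option left). Eliminate 1 elsewhere: U, W.
That leaves W = 8.
U has just one choice, so U = 3.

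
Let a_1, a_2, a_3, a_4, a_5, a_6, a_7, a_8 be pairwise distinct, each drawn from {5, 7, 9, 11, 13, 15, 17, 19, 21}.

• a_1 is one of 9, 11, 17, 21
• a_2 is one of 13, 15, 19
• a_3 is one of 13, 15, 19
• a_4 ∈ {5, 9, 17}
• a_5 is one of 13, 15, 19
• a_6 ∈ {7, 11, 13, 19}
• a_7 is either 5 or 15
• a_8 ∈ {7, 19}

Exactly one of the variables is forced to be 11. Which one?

The 3 variables a_2, a_3, a_5 are confined to {13, 15, 19}, which locks those values in; drop them from a_6, a_7, a_8.
a_7 has just one choice, so a_7 = 5. Strike 5 from a_4.
a_8's domain is down to {7}, so a_8 = 7. So a_6 can't be 7.
So 11 goes to a_6.

a_6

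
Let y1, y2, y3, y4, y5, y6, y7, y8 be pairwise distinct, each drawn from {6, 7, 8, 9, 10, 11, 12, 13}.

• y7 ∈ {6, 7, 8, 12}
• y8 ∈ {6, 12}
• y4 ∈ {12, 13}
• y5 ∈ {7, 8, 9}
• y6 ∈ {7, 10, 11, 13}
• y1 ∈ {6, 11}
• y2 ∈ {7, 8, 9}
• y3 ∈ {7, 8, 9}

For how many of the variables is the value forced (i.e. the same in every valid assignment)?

Among the 8 variables, 10 fits only y6 (and all 8 values in {6, 7, 8, 9, 10, 11, 12, 13} must be used), so y6 = 10.
The 7 still-open variables draw from only 7 values {6, 7, 8, 9, 11, 12, 13}, so each is used; only y1 can be 11, hence y1 = 11.
Among the 6 still-open variables, 13 fits only y4 (and all 6 values in {6, 7, 8, 9, 12, 13} must be used), so y4 = 13.
y2, y3, y5 share exactly the 3 values {7, 8, 9}; by pigeonhole those values go to them, so strike 7, 8, 9 from y7.
Determined: y1=11, y4=13, y6=10. The other variables each still have more than one consistent value. That makes 3.

3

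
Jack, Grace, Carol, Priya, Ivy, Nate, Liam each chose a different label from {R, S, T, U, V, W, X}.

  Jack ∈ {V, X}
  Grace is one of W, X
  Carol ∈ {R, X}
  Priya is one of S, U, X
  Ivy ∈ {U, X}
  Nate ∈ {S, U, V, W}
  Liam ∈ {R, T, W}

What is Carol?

R

Among the 7 variables, T fits only Liam (and all 7 values in {R, S, T, U, V, W, X} must be used), so Liam = T.
The 6 still-open variables draw from only 6 values {R, S, U, V, W, X}, so each is used; only Carol can be R, hence Carol = R.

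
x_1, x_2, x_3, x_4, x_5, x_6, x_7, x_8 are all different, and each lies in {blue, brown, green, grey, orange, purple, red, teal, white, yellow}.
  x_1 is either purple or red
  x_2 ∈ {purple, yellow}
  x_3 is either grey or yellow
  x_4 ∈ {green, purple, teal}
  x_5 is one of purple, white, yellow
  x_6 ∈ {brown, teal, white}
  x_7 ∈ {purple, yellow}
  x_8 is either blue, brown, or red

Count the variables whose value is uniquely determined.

x_2 and x_7 between them cover only {purple, yellow} — a naked pair. Remove those values from x_1, x_3, x_4, x_5.
x_1 must be red (only option left). Eliminate red elsewhere: x_8.
x_3 must be grey (only option left).
x_5 must be white (only option left). So x_6 can't be white.
Determined: x_1=red, x_3=grey, x_5=white. The other variables each still have more than one consistent value. That makes 3.

3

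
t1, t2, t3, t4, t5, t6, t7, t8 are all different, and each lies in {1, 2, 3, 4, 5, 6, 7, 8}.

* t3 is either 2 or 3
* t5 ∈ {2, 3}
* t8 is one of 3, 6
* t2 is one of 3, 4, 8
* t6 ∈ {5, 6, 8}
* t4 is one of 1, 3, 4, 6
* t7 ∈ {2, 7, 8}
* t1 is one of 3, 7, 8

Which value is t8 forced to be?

Among the 8 variables, 1 fits only t4 (and all 8 values in {1, 2, 3, 4, 5, 6, 7, 8} must be used), so t4 = 1.
The 7 still-open variables together cover exactly {2, 3, 4, 5, 6, 7, 8} — 7 values for 7 variables — and 4 appears only in t2's list, so t2 = 4.
The 6 still-open variables together cover exactly {2, 3, 5, 6, 7, 8} — 6 values for 6 variables — and 5 appears only in t6's list, so t6 = 5.
The 5 still-open variables together cover exactly {2, 3, 6, 7, 8} — 5 values for 5 variables — and 6 appears only in t8's list, so t8 = 6.

6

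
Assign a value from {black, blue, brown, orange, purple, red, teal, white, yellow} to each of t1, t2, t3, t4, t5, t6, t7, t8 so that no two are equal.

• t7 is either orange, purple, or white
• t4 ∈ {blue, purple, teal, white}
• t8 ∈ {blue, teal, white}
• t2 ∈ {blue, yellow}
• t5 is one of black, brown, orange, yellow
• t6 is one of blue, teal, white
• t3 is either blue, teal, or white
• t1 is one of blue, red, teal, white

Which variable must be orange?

The 3 variables t3, t6, t8 are confined to {blue, teal, white}, which locks those values in; drop them from t1, t2, t4, t7.
That leaves t1 = red.
t2 has just one choice, so t2 = yellow. Eliminate yellow elsewhere: t5.
t4 must be purple (only option left). So t7 can't be purple.
So orange goes to t7.

t7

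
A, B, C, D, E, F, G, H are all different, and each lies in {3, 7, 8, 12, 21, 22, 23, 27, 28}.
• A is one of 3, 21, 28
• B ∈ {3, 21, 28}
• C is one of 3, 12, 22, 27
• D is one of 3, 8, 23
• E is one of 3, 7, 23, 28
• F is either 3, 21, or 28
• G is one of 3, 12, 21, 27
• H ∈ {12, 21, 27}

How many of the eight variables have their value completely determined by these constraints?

1

A, B, F between them cover only {3, 21, 28} — a naked triple. Remove those values from C, D, E, G, H.
G and H share exactly the 2 values {12, 27}; by pigeonhole those values go to them, so strike 12, 27 from C.
C's domain is down to {22}, so C = 22.
Determined: C=22. The other variables each still have more than one consistent value. That makes 1.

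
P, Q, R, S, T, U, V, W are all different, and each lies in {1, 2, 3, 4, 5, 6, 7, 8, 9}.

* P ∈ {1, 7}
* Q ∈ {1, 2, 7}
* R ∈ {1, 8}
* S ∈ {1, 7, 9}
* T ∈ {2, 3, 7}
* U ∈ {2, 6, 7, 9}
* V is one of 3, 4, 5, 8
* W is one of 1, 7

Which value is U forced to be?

6

The 2 variables P and W are confined to {1, 7}, which locks those values in; drop them from Q, R, S, T, U.
That leaves Q = 2. Eliminate 2 elsewhere: T, U.
That leaves R = 8. So V can't be 8.
S has just one choice, so S = 9. So U can't be 9.
So U = 6.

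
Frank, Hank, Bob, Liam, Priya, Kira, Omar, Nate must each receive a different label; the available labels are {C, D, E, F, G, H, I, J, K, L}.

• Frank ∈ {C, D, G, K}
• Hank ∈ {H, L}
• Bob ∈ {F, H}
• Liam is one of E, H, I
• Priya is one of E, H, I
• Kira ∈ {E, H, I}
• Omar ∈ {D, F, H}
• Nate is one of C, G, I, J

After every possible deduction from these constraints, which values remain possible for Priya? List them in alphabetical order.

E, H, I

Liam, Priya, Kira share exactly the 3 values {E, H, I}; by pigeonhole those values go to them, so strike E, H, I from Hank, Bob, Omar, Nate.
That leaves Hank = L.
Bob's domain is down to {F}, so Bob = F. Eliminate F elsewhere: Omar.
Omar's domain is down to {D}, so Omar = D. Strike D from Frank.
No further eliminations apply; Priya can still be any of E, H, I.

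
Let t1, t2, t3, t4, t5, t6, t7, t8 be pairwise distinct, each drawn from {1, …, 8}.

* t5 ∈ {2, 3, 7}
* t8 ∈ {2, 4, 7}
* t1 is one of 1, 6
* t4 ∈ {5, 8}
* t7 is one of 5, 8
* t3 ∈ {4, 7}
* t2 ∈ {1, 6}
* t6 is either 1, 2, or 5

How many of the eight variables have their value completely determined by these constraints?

2

Among the 8 variables, 3 fits only t5 (and all 8 values in {1, 2, 3, 4, 5, 6, 7, 8} must be used), so t5 = 3.
t1 and t2 between them cover only {1, 6} — a naked pair. Remove those values from t6.
t4 and t7 share exactly the 2 values {5, 8}; by pigeonhole those values go to them, so strike 5, 8 from t6.
t6's domain is down to {2}, so t6 = 2. Strike 2 from t8.
Determined: t5=3, t6=2. The other variables each still have more than one consistent value. That makes 2.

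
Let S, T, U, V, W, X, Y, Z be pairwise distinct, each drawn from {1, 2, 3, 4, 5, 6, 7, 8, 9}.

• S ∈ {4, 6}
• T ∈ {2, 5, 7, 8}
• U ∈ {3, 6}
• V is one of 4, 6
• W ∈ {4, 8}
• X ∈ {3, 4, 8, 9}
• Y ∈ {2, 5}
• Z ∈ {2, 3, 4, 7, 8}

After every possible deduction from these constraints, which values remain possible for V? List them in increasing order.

4, 6

The 8 variables draw from only 8 values {2, 3, 4, 5, 6, 7, 8, 9}, so each is used; only X can be 9, hence X = 9.
The 2 variables S and V are confined to {4, 6}, which locks those values in; drop them from U, W, Z.
That leaves U = 3. Remove 3 from Z.
W's domain is down to {8}, so W = 8. Remove 8 from T, Z.
No further eliminations apply; V can still be any of 4, 6.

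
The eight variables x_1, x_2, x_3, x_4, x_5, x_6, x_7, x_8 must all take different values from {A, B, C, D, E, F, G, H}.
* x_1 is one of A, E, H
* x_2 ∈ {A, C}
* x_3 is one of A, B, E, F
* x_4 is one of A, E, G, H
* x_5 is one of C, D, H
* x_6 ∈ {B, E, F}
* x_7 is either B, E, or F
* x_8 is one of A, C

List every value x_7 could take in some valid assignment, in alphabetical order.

Among the 8 variables, D fits only x_5 (and all 8 values in {A, B, C, D, E, F, G, H} must be used), so x_5 = D.
The 7 still-open variables draw from only 7 values {A, B, C, E, F, G, H}, so each is used; only x_4 can be G, hence x_4 = G.
The 6 still-open variables together cover exactly {A, B, C, E, F, H} — 6 values for 6 variables — and H appears only in x_1's list, so x_1 = H.
x_2 and x_8 share exactly the 2 values {A, C}; by pigeonhole those values go to them, so strike A, C from x_3.
No further eliminations apply; x_7 can still be any of B, E, F.

B, E, F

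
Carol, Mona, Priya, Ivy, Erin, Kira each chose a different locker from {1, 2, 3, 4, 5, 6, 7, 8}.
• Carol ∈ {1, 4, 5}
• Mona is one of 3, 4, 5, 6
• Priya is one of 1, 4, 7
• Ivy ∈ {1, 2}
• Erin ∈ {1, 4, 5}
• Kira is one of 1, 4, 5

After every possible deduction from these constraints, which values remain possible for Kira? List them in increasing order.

Carol, Erin, Kira share exactly the 3 values {1, 4, 5}; by pigeonhole those values go to them, so strike 1, 4, 5 from Mona, Priya, Ivy.
Priya has just one choice, so Priya = 7.
Ivy's domain is down to {2}, so Ivy = 2.
No further eliminations apply; Kira can still be any of 1, 4, 5.

1, 4, 5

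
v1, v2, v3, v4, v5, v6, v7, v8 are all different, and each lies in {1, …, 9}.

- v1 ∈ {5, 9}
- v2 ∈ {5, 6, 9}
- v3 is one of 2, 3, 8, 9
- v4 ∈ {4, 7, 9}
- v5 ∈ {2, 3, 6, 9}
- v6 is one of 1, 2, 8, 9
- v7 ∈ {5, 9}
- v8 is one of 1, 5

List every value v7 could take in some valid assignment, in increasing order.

v1 and v7 between them cover only {5, 9} — a naked pair. Remove those values from v2, v3, v4, v5, v6, v8.
That leaves v2 = 6. Remove 6 from v5.
v8 must be 1 (only option left). So v6 can't be 1.
No further eliminations apply; v7 can still be any of 5, 9.

5, 9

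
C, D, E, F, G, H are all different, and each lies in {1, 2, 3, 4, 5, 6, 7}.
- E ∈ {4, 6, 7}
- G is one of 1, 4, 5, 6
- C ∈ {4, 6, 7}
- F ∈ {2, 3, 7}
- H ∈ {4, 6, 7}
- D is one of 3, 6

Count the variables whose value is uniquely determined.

C, E, H share exactly the 3 values {4, 6, 7}; by pigeonhole those values go to them, so strike 4, 6, 7 from D, F, G.
That leaves D = 3. So F can't be 3.
F's domain is down to {2}, so F = 2.
Determined: D=3, F=2. The other variables each still have more than one consistent value. That makes 2.

2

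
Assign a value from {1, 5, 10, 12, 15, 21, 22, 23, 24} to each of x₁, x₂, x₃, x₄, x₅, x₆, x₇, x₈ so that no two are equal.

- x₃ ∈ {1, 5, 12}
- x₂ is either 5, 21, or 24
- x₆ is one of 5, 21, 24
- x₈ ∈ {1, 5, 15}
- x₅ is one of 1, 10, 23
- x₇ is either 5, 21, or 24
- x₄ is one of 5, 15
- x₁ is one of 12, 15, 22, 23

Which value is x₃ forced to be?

x₂, x₆, x₇ between them cover only {5, 21, 24} — a naked triple. Remove those values from x₃, x₄, x₈.
That leaves x₄ = 15. Remove 15 from x₁, x₈.
That leaves x₈ = 1. Eliminate 1 elsewhere: x₃, x₅.
So x₃ = 12.

12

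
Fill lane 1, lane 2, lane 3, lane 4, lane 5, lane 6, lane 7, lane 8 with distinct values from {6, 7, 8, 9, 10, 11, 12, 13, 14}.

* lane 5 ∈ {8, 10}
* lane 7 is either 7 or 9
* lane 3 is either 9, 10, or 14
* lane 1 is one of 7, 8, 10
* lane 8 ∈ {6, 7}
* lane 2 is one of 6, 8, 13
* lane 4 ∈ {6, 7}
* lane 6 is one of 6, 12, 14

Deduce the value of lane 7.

9

The 8 variables draw from only 8 values {6, 7, 8, 9, 10, 12, 13, 14}, so each is used; only lane 6 can be 12, hence lane 6 = 12.
Among the 7 still-open variables, 13 fits only lane 2 (and all 7 values in {6, 7, 8, 9, 10, 13, 14} must be used), so lane 2 = 13.
The 6 still-open variables draw from only 6 values {6, 7, 8, 9, 10, 14}, so each is used; only lane 3 can be 14, hence lane 3 = 14.
The 5 still-open variables together cover exactly {6, 7, 8, 9, 10} — 5 values for 5 variables — and 9 appears only in lane 7's list, so lane 7 = 9.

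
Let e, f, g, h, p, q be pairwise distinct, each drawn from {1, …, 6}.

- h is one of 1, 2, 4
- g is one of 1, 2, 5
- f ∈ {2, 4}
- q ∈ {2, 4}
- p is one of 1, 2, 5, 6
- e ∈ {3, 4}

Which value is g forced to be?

The 6 variables draw from only 6 values {1, 2, 3, 4, 5, 6}, so each is used; only e can be 3, hence e = 3.
Among the 5 still-open variables, 6 fits only p (and all 5 values in {1, 2, 4, 5, 6} must be used), so p = 6.
The 4 still-open variables together cover exactly {1, 2, 4, 5} — 4 values for 4 variables — and 5 appears only in g's list, so g = 5.

5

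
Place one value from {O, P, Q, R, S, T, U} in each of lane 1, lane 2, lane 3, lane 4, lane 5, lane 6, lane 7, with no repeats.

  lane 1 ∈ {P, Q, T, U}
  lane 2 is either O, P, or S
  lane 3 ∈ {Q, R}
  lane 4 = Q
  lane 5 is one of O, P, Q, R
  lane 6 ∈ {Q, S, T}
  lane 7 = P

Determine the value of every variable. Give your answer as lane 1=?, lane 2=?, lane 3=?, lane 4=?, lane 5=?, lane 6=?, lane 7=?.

lane 4 has just one choice, so lane 4 = Q. Strike Q from lane 1, lane 3, lane 5, lane 6.
lane 7's domain is down to {P}, so lane 7 = P. Strike P from lane 1, lane 2, lane 5.
lane 3 must be R (only option left). Remove R from lane 5.
lane 5 has just one choice, so lane 5 = O. Eliminate O elsewhere: lane 2.
lane 2's domain is down to {S}, so lane 2 = S. So lane 6 can't be S.
That leaves lane 6 = T. Remove T from lane 1.
lane 1 must be U (only option left).

lane 1=U, lane 2=S, lane 3=R, lane 4=Q, lane 5=O, lane 6=T, lane 7=P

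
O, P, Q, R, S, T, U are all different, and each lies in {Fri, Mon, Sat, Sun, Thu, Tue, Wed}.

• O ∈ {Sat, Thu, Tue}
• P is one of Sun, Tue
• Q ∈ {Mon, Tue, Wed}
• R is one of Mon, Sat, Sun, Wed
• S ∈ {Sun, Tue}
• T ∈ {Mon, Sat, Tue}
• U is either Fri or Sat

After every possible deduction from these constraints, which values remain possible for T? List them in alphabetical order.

Mon, Sat

The 7 variables together cover exactly {Fri, Mon, Sat, Sun, Thu, Tue, Wed} — 7 values for 7 variables — and Fri appears only in U's list, so U = Fri.
The 6 still-open variables draw from only 6 values {Mon, Sat, Sun, Thu, Tue, Wed}, so each is used; only O can be Thu, hence O = Thu.
The 2 variables P and S are confined to {Sun, Tue}, which locks those values in; drop them from Q, R, T.
No further eliminations apply; T can still be any of Mon, Sat.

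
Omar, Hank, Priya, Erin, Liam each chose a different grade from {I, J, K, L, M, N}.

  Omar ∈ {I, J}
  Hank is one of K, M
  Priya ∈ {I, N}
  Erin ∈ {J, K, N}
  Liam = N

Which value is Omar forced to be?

J

Liam's domain is down to {N}, so Liam = N. Eliminate N elsewhere: Priya, Erin.
Priya must be I (only option left). Strike I from Omar.
So Omar = J.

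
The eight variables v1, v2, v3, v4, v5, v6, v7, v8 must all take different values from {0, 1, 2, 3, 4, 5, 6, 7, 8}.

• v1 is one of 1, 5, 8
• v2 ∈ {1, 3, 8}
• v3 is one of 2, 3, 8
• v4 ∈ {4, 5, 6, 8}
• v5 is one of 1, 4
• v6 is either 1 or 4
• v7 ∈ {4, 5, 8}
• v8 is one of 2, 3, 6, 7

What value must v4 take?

6

The 8 variables draw from only 8 values {1, 2, 3, 4, 5, 6, 7, 8}, so each is used; only v8 can be 7, hence v8 = 7.
The 7 still-open variables draw from only 7 values {1, 2, 3, 4, 5, 6, 8}, so each is used; only v3 can be 2, hence v3 = 2.
The 6 still-open variables draw from only 6 values {1, 3, 4, 5, 6, 8}, so each is used; only v2 can be 3, hence v2 = 3.
The 5 still-open variables together cover exactly {1, 4, 5, 6, 8} — 5 values for 5 variables — and 6 appears only in v4's list, so v4 = 6.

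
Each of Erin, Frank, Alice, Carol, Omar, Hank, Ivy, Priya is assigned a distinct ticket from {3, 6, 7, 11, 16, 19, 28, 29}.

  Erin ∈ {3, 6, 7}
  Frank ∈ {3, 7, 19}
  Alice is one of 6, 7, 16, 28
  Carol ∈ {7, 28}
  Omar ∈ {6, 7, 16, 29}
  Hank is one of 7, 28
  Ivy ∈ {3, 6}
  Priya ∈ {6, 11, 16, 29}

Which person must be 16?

Alice

The 8 variables together cover exactly {3, 6, 7, 11, 16, 19, 28, 29} — 8 values for 8 variables — and 11 appears only in Priya's list, so Priya = 11.
The 7 still-open variables together cover exactly {3, 6, 7, 16, 19, 28, 29} — 7 values for 7 variables — and 19 appears only in Frank's list, so Frank = 19.
Among the 6 still-open variables, 29 fits only Omar (and all 6 values in {3, 6, 7, 16, 28, 29} must be used), so Omar = 29.
Among the 5 still-open variables, 16 fits only Alice (and all 5 values in {3, 6, 7, 16, 28} must be used), so Alice = 16.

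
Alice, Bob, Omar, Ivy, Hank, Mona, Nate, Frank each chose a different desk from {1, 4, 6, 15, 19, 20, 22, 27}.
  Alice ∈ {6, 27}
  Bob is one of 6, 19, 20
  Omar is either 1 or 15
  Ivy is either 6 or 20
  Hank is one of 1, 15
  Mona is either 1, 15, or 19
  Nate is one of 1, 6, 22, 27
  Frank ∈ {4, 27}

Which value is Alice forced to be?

27

The 8 variables together cover exactly {1, 4, 6, 15, 19, 20, 22, 27} — 8 values for 8 variables — and 4 appears only in Frank's list, so Frank = 4.
Among the 7 still-open variables, 22 fits only Nate (and all 7 values in {1, 6, 15, 19, 20, 22, 27} must be used), so Nate = 22.
The 6 still-open variables together cover exactly {1, 6, 15, 19, 20, 27} — 6 values for 6 variables — and 27 appears only in Alice's list, so Alice = 27.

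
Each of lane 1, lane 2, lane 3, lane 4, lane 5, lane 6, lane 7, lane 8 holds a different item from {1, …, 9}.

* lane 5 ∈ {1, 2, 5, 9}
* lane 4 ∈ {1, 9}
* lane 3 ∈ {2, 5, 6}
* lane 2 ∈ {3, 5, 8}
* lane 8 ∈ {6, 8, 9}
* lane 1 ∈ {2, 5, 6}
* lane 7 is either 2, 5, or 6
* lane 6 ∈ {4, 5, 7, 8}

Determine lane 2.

3

The 3 variables lane 1, lane 3, lane 7 are confined to {2, 5, 6}, which locks those values in; drop them from lane 2, lane 5, lane 6, lane 8.
lane 4 and lane 5 share exactly the 2 values {1, 9}; by pigeonhole those values go to them, so strike 1, 9 from lane 8.
That leaves lane 8 = 8. Remove 8 from lane 2, lane 6.
So lane 2 = 3.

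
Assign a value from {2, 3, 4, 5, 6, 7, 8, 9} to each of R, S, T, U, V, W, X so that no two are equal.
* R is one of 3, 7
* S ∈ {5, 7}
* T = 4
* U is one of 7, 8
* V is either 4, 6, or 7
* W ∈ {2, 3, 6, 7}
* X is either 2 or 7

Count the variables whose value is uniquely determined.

3

T has just one choice, so T = 4. Remove 4 from V.
The 6 still-open variables draw from only 6 values {2, 3, 5, 6, 7, 8}, so each is used; only S can be 5, hence S = 5.
The 5 still-open variables draw from only 5 values {2, 3, 6, 7, 8}, so each is used; only U can be 8, hence U = 8.
Determined: S=5, T=4, U=8. The other variables each still have more than one consistent value. That makes 3.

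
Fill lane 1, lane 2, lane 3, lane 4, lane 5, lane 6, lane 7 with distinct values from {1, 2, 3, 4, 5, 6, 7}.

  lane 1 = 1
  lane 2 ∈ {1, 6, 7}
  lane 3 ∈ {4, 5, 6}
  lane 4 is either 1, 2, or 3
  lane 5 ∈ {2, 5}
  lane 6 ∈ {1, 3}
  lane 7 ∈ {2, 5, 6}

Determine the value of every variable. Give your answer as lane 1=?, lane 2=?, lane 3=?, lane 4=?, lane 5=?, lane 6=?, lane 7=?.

lane 1=1, lane 2=7, lane 3=4, lane 4=2, lane 5=5, lane 6=3, lane 7=6

lane 1's domain is down to {1}, so lane 1 = 1. So lane 2, lane 4, lane 6 can't be 1.
lane 6 must be 3 (only option left). Remove 3 from lane 4.
lane 4's domain is down to {2}, so lane 4 = 2. Strike 2 from lane 5, lane 7.
That leaves lane 5 = 5. Eliminate 5 elsewhere: lane 3, lane 7.
lane 7's domain is down to {6}, so lane 7 = 6. Strike 6 from lane 2, lane 3.
That leaves lane 2 = 7.
lane 3 must be 4 (only option left).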